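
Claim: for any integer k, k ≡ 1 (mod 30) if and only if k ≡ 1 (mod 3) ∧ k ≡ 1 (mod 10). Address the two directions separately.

(→) Suppose k ≡ 1 (mod 30); write k = 30j + 1. Since 3 ∣ 30, reducing mod 3 gives k ≡ 1 (mod 3); since 10 ∣ 30, reducing mod 10 gives k ≡ 1 (mod 10).

(←) Conversely, if k ≡ 1 (mod 3) and k ≡ 1 (mod 10), then by the Chinese remainder theorem k ≡ 1 (mod 30). This is exactly k ≡ 1 (mod 30).

Equivalent; both directions hold.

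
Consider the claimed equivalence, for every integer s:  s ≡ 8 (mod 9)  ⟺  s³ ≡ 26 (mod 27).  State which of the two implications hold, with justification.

[⇒] Suppose s ≡ 8 (mod 9). Working modulo 27, s ∈ {8, 17, 26}; for each such r, r³ ≡ 26 (mod 27).

[⇐] Conversely, the residues r modulo 27 with r³ ≡ 26 (mod 27) are exactly {8, 17, 26}, and each is ≡ 8 (mod 9).

Both directions hold; the statement is true.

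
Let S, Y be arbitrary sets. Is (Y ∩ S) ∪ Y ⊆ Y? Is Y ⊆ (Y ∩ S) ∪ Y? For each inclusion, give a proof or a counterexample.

(⊇) Let x ∈ Y. Then either x ∈ Y and x ∉ S; or x ∈ S ∩ Y. In each case x ∈ (Y ∩ S) ∪ Y, so Y ⊆ (Y ∩ S) ∪ Y.

(⊆) Let x ∈ (Y ∩ S) ∪ Y. Then either x ∈ Y and x ∉ S; or x ∈ S ∩ Y. In each case x ∈ Y, so (Y ∩ S) ∪ Y ⊆ Y.

Both inclusions hold; the sets are equal.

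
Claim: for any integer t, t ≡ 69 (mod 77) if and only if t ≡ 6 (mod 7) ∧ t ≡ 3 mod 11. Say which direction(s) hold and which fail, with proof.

The biconditional holds.

(←) If t ≡ 6 (mod 7) and t ≡ 3 (mod 11), then by the Chinese remainder theorem t ≡ 69 (mod 77). This is exactly t ≡ 69 (mod 77).

(→) Suppose t ≡ 69 (mod 77); write t = 77j + 69. Since 7 ∣ 77, reducing mod 7 gives t ≡ 69 ≡ 6 (mod 7); since 11 ∣ 77, reducing mod 11 gives t ≡ 69 ≡ 3 (mod 11).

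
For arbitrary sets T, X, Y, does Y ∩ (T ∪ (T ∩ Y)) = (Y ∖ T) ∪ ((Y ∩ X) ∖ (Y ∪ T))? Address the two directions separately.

Neither inclusion holds.

(⟹) This inclusion fails. Take T = {1}, X = ∅, Y = {1}; then 1 ∈ Y ∩ (T ∪ (T ∩ Y)) but 1 ∉ (Y ∖ T) ∪ ((Y ∩ X) ∖ (Y ∪ T)).

(⟸) This inclusion fails. Take T = ∅, X = ∅, Y = {1}; then 1 ∈ (Y ∖ T) ∪ ((Y ∩ X) ∖ (Y ∪ T)) but 1 ∉ Y ∩ (T ∪ (T ∩ Y)).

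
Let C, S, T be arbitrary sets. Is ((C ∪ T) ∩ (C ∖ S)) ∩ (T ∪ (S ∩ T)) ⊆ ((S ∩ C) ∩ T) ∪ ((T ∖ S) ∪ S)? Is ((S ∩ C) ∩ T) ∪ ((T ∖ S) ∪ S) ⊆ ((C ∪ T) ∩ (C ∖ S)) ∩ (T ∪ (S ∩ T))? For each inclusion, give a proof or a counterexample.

(⟹) Let x ∈ ((C ∪ T) ∩ (C ∖ S)) ∩ (T ∪ (S ∩ T)). Then x ∈ C ∩ T and x ∉ S, from which x ∈ ((S ∩ C) ∩ T) ∪ ((T ∖ S) ∪ S).

(⟸) This inclusion fails. Take C = ∅, S = {1}, T = ∅; then 1 ∈ ((S ∩ C) ∩ T) ∪ ((T ∖ S) ∪ S) but 1 ∉ ((C ∪ T) ∩ (C ∖ S)) ∩ (T ∪ (S ∩ T)).

Only the forward inclusion holds.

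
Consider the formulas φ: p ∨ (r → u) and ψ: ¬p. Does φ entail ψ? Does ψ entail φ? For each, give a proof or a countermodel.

(→) This fails. Under u = F, p = T, r = F, the left side is true but the right side is false.

(←) This fails. Under u = F, p = F, r = T, the left side is false but the right side is true.

Neither direction holds.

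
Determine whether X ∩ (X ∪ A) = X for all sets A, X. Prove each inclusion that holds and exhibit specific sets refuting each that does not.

Both inclusions hold; the sets are equal.

(⟹) Let x ∈ X ∩ (X ∪ A). Then either x ∈ X and x ∉ A; or x ∈ A ∩ X. In each case x ∈ X, so X ∩ (X ∪ A) ⊆ X.

(⟸) Let x ∈ X. Then either x ∈ X and x ∉ A; or x ∈ A ∩ X. In each case x ∈ X ∩ (X ∪ A), so X ⊆ X ∩ (X ∪ A).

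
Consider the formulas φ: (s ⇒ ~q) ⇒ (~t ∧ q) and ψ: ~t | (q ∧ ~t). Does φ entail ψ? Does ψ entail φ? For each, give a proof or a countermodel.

(⇒) This fails. Under q = T, t = T, s = T, the left side is true but the right side is false.

(⇐) This fails. Under q = F, t = F, s = F, the left side is false but the right side is true.

Neither direction holds.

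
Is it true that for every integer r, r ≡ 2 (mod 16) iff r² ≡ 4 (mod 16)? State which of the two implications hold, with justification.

(⇒) holds; (⇐) fails.

(⇒) Suppose r ≡ 2 (mod 16). Write r = 16j + 2. Then (16j + 2)² = 256j² + 64j + 4 = 16(16j² + 4j) + 4, so r² ≡ 4 (mod 16).

(⇐) This fails: take r = 6. Then 6² = 36 ≡ 4 (mod 16), yet 6 ≡ 6 (mod 16), not 2.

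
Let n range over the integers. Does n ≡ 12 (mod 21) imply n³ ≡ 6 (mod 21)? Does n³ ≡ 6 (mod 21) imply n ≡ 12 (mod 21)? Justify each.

(⟸) This fails: take n = 3. Then 3³ = 27 ≡ 6 (mod 21), yet 3 ≡ 3 (mod 21), not 12.

(⟹) Suppose n ≡ 12 (mod 21). Write n = 21j + 12. Then (21j + 12)³ = 9261j³ + 15876j² + 9072j + 1728 = 21(441j³ + 756j² + 432j + 82) + 6, so n³ ≡ 6 (mod 21).

Not equivalent: only (⇒) holds.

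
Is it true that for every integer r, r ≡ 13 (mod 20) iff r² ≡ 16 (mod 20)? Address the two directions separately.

Neither implication holds.

(→) This fails: take r = 13. Then 13 ≡ 13 (mod 20), but 13² = 169 ≡ 9 (mod 20), not 16.

(←) This fails: take r = 4. Then 4² = 16 ≡ 16 (mod 20), yet 4 ≡ 4 (mod 20), not 13.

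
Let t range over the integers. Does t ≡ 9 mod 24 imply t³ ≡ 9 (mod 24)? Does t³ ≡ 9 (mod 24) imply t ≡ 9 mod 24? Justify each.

(⟹) Suppose t ≡ 9 mod 24. Write t = 24j + 9. Then (24j + 9)³ = 13824j³ + 15552j² + 5832j + 729 = 24(576j³ + 648j² + 243j + 30) + 9, so t³ ≡ 9 (mod 24).

(⟸) Conversely, suppose t³ ≡ 9 (mod 24). The only residue r in {0, …, 23} with r³ ≡ 9 (mod 24) is r = 9, so t ≡ 9 (mod 24).

The biconditional holds.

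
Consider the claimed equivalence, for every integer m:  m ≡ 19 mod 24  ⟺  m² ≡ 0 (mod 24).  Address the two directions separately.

[⇒] This fails: take m = 19. Then 19 ≡ 19 (mod 24), but 19² = 361 ≡ 1 (mod 24), not 0.

[⇐] This fails: take m = 0. Then 0² = 0 ≡ 0 (mod 24), yet 0 ≡ 0 (mod 24), not 19.

Neither direction holds.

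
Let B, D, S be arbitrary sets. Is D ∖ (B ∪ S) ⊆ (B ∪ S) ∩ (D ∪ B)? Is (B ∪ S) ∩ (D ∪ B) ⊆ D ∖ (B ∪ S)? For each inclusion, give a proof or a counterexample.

Both inclusions fail.

Forward inclusion. This inclusion fails. Take B = ∅, D = {1}, S = ∅; then 1 ∈ D ∖ (B ∪ S) but 1 ∉ (B ∪ S) ∩ (D ∪ B).

Reverse inclusion. This inclusion fails. Take B = {1}, D = ∅, S = ∅; then 1 ∈ (B ∪ S) ∩ (D ∪ B) but 1 ∉ D ∖ (B ∪ S).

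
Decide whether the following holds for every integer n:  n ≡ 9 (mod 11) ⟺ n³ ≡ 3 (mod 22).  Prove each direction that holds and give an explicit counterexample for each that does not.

(⇒) This fails: take n = 20. Then 20 ≡ 9 (mod 11), but 20³ = 8000 ≡ 14 (mod 22), not 3.

(⇐) Conversely, the residues r modulo 22 with r³ ≡ 3 (mod 22) are exactly {9}, and each is ≡ 9 (mod 11).

Only the converse holds.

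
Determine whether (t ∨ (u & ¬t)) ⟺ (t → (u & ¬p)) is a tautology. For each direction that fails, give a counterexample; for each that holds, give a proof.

(⇒) fails and (⇐) fails.

[⇒] This fails. Under p = F, u = F, t = T, the left side is true but the right side is false.

[⇐] This fails. Under p = F, u = F, t = F, the left side is false but the right side is true.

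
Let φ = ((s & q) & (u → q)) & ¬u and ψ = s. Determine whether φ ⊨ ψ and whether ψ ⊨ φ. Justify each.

Only the forward implication holds.

(⟸) This fails. Under q = F, s = T, u = F, the left side is false but the right side is true.

(⟹) Assume the antecedent. If q is true, the antecedent forces (q = T, s = T, u = F), and s holds there. If q is false, the antecedent cannot hold. Either way s holds.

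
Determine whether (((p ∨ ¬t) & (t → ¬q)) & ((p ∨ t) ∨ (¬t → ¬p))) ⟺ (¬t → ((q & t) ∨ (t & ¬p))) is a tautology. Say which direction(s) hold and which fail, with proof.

Forward direction. This fails. Under p = F, q = F, t = F, the left side is true but the right side is false.

Converse. This fails. Under p = F, q = F, t = T, the left side is false but the right side is true.

Neither implication holds.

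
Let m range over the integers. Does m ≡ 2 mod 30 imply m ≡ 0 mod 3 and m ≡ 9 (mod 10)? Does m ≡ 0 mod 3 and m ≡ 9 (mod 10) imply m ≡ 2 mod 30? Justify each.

Neither implication holds.

Forward direction. This fails: m = 2 gives 2 ≡ 2 (mod 30) but 2 ≡ 2 (mod 3), so the conjunction on the right does not hold.

Converse. This fails: m = 9 satisfies both congruences on the right (9 ≡ 0 mod 3 and 9 ≡ 9 mod 10) yet 9 ≡ 9 (mod 30), not 2.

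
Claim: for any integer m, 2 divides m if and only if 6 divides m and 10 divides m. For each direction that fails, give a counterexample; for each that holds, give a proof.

Converse. Suppose 6 ∣ m and 10 ∣ m. Any common multiple of 6 and 10 is a multiple of their lcm; here lcm(6, 10) = 6·10/gcd(6, 10) = 60/2 = 30, so 30 ∣ m. Since 2 ∣ 30, it follows that 2 ∣ m.

Forward direction. This fails: take m = 2. Certainly 2 ∣ 2, but 6 ∤ 2.

Only the converse holds.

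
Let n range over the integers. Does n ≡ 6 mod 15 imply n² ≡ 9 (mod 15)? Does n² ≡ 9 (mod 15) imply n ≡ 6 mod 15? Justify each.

Both directions fail.

(⇒) This fails: take n = 6. Then 6 ≡ 6 (mod 15), but 6² = 36 ≡ 6 (mod 15), not 9.

(⇐) This fails: take n = 3. Then 3² = 9 ≡ 9 (mod 15), yet 3 ≡ 3 (mod 15), not 6.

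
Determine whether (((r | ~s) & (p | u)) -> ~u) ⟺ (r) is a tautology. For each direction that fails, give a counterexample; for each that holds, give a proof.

Forward direction. This fails. Under s = F, p = F, u = F, r = F, the left side is true but the right side is false.

Converse. This fails. Under s = F, p = F, u = T, r = T, the left side is false but the right side is true.

Neither implication holds.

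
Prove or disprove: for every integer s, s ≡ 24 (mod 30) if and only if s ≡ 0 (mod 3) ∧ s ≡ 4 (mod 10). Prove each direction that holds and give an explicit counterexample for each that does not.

(←) If s ≡ 0 (mod 3) and s ≡ 4 (mod 10), then by the Chinese remainder theorem s ≡ 24 (mod 30). This is exactly s ≡ 24 (mod 30).

(→) Suppose s ≡ 24 (mod 30); write s = 30j + 24. Since 3 ∣ 30, reducing mod 3 gives s ≡ 24 ≡ 0 (mod 3); since 10 ∣ 30, reducing mod 10 gives s ≡ 24 ≡ 4 (mod 10).

Equivalent; both directions hold.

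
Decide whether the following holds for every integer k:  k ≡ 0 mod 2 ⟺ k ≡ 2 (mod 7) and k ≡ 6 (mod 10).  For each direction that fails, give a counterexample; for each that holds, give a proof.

(⇒) This fails: k = 0 gives 0 ≡ 0 (mod 2) but 0 ≡ 0 (mod 7), so the conjunction on the right does not hold.

(⇐) Conversely, if k ≡ 2 (mod 7) and k ≡ 6 (mod 10), then by the Chinese remainder theorem k ≡ 16 (mod 70). Since 16 ≡ 0 (mod 2) and 2 ∣ 70, we get k ≡ 0 (mod 2).

Not equivalent: only (⇐) holds.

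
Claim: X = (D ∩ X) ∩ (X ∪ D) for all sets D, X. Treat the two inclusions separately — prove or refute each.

(⟸) Let x ∈ (D ∩ X) ∩ (X ∪ D). Then x ∈ D ∩ X, from which x ∈ X.

(⟹) This inclusion fails. Take D = ∅, X = {1}; then 1 ∈ X but 1 ∉ (D ∩ X) ∩ (X ∪ D).

Only the reverse inclusion holds.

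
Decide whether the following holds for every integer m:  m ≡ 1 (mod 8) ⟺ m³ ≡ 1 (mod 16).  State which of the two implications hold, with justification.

Only the converse holds.

Forward direction. This fails: take m = 9. Then 9 ≡ 1 (mod 8), but 9³ = 729 ≡ 9 (mod 16), not 1.

Converse. The residues r modulo 16 with r³ ≡ 1 (mod 16) are exactly {1}, and each is ≡ 1 (mod 8).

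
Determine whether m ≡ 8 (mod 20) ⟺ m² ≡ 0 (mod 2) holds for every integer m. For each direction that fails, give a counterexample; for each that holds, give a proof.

(⇒) holds; (⇐) fails.

(⟸) This fails: take m = 0. Then 0² = 0 ≡ 0 (mod 2), yet 0 ≡ 0 (mod 20), not 8.

(⟹) Suppose m ≡ 8 (mod 20). Then m² ≡ 8² = 64 (mod 20), and since 2 ∣ 20, also m² ≡ 0 (mod 2).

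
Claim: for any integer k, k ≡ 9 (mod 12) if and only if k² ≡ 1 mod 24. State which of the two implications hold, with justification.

Both directions fail.

(→) This fails: take k = 9. Then 9 ≡ 9 (mod 12), but 9² = 81 ≡ 9 (mod 24), not 1.

(←) This fails: take k = 1. Then 1² = 1 ≡ 1 (mod 24), yet 1 ≡ 1 (mod 12), not 9.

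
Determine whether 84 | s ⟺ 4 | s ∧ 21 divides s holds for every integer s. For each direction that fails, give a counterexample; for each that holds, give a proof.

(⟹) If 84 ∣ s, write s = 84q. Since 84 = 21·4, s = 4·(21q), so 4 ∣ s; and since 84 = 4·21, s = 21·(4q), so 21 ∣ s.

(⟸) Suppose 4 ∣ s and 21 ∣ s. Any common multiple of 4 and 21 is a multiple of their lcm; here gcd(4, 21) = 1, so lcm(4, 21) = 4·21 = 84, so 84 ∣ s.

Equivalent; both directions hold.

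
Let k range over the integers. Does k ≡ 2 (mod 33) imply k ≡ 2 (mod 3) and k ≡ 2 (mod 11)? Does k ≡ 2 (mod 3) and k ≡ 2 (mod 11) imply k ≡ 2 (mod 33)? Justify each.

Both implications hold.

(⟸) If k ≡ 2 (mod 3) and k ≡ 2 (mod 11), then by the Chinese remainder theorem k ≡ 2 (mod 33). This is exactly k ≡ 2 (mod 33).

(⟹) Suppose k ≡ 2 (mod 33); write k = 33j + 2. Since 3 ∣ 33, reducing mod 3 gives k ≡ 2 (mod 3); since 11 ∣ 33, reducing mod 11 gives k ≡ 2 (mod 11).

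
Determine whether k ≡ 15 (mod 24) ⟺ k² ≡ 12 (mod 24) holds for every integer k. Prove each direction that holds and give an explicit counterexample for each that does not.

[⇒] This fails: take k = 15. Then 15 ≡ 15 (mod 24), but 15² = 225 ≡ 9 (mod 24), not 12.

[⇐] This fails: take k = 6. Then 6² = 36 ≡ 12 (mod 24), yet 6 ≡ 6 (mod 24), not 15.

(⇒) fails and (⇐) fails.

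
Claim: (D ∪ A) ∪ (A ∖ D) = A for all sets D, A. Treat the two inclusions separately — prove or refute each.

(⊇) Let x ∈ A. Then either x ∈ A and x ∉ D; or x ∈ D ∩ A. In each case x ∈ (D ∪ A) ∪ (A ∖ D), so A ⊆ (D ∪ A) ∪ (A ∖ D).

(⊆) This inclusion fails. Take D = {1}, A = ∅; then 1 ∈ (D ∪ A) ∪ (A ∖ D) but 1 ∉ A.

Only the reverse inclusion holds.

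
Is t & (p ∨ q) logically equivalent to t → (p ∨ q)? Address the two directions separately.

Not equivalent: only (⇒) holds.

(⟸) This fails. Under t = F, p = F, q = F, the left side is false but the right side is true.

(⟹) Assume the antecedent. If p is true, t → (p ∨ q) reduces to true regardless of the other variables. If p is false, the antecedent forces (t = T, p = F, q = T), and t → (p ∨ q) holds there. Either way t → (p ∨ q) holds.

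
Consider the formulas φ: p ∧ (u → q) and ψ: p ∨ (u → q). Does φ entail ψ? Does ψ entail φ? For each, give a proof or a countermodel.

[⇒] Assume the antecedent. If u is true, the antecedent forces (u = T, q = T, p = T), and p ∨ (u → q) holds there. If u is false, p ∨ (u → q) reduces to true regardless of the other variables. Either way p ∨ (u → q) holds.

[⇐] This fails. Under u = F, q = F, p = F, the left side is false but the right side is true.

The forward direction holds; the converse fails.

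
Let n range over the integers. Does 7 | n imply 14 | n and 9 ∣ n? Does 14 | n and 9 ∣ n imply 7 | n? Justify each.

(⇒) This fails: take n = 7. Certainly 7 ∣ 7, but 14 ∤ 7.

(⇐) Suppose 14 ∣ n and 9 ∣ n. Any common multiple of 14 and 9 is a multiple of their lcm; here gcd(14, 9) = 1, so lcm(14, 9) = 14·9 = 126, so 126 ∣ n. Since 7 ∣ 126, it follows that 7 ∣ n.

Not equivalent: only (⇐) holds.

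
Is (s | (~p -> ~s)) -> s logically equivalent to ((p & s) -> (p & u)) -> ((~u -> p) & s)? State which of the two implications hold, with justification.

(⇒) fails; (⇐) holds.

(⇒) This fails. Under s = T, u = F, p = F, the left side is true but the right side is false.

(⇐) Assume the antecedent. If s is true, (s | (~p -> ~s)) -> s reduces to true regardless of the other variables. If s is false, the antecedent cannot hold. Either way (s | (~p -> ~s)) -> s holds.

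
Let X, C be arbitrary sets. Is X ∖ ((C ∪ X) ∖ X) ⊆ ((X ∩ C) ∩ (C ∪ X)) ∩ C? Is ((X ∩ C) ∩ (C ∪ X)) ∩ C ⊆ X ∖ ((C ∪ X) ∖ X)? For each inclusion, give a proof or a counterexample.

The sets are not equal: only the reverse inclusion holds.

Forward inclusion. This inclusion fails. Take X = {1}, C = ∅; then 1 ∈ X ∖ ((C ∪ X) ∖ X) but 1 ∉ ((X ∩ C) ∩ (C ∪ X)) ∩ C.

Reverse inclusion. Let x ∈ ((X ∩ C) ∩ (C ∪ X)) ∩ C. Then x ∈ X ∩ C, from which x ∈ X ∖ ((C ∪ X) ∖ X).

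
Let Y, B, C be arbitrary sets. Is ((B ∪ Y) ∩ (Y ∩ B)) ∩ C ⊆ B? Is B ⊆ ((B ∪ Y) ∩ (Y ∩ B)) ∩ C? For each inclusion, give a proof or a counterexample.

(⊆) holds; (⊇) fails.

Forward inclusion. Let x ∈ ((B ∪ Y) ∩ (Y ∩ B)) ∩ C. Then x ∈ Y ∩ B ∩ C, from which x ∈ B.

Reverse inclusion. This inclusion fails. Take Y = ∅, B = {1}, C = ∅; then 1 ∈ B but 1 ∉ ((B ∪ Y) ∩ (Y ∩ B)) ∩ C.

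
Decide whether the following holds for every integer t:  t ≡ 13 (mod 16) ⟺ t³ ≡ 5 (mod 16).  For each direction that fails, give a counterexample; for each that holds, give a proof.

The biconditional holds.

(⇐) Suppose t³ ≡ 5 (mod 16). The only residue r in {0, …, 15} with r³ ≡ 5 (mod 16) is r = 13, so t ≡ 13 (mod 16).

(⇒) Suppose t ≡ 13 (mod 16). Write t = 16j + 13. Then (16j + 13)³ = 4096j³ + 9984j² + 8112j + 2197 = 16(256j³ + 624j² + 507j + 137) + 5, so t³ ≡ 5 (mod 16).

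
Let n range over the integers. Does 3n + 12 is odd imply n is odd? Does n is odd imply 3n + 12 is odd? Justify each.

Both directions hold.

(⇐) Suppose n is odd; write n = 2j + 1. Then 3n + 12 = 3·(2j + 1) + 12 = 2·3j + 15, which is odd.

(⇒) Suppose 3n + 12 is odd. Since 3 is odd, 3n and n have the same parity, so 3n + 12 ≡ n + 12 (mod 2). As 12 is even, 3n + 12 is odd exactly when n is odd. Thus n is odd.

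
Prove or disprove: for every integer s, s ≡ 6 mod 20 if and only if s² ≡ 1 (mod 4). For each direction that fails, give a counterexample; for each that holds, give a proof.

Forward direction. This fails: take s = 6. Then 6 ≡ 6 (mod 20), but 6² = 36 ≡ 0 (mod 4), not 1.

Converse. This fails: take s = 1. Then 1² = 1 ≡ 1 (mod 4), yet 1 ≡ 1 (mod 20), not 6.

Neither implication holds.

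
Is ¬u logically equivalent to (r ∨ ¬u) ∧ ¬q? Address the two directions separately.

Forward direction. This fails. Under r = F, q = T, u = F, the left side is true but the right side is false.

Converse. This fails. Under r = T, q = F, u = T, the left side is false but the right side is true.

(⇒) fails and (⇐) fails.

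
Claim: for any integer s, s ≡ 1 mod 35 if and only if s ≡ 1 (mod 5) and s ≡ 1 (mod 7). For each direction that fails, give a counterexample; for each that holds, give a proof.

(⟸) If s ≡ 1 (mod 5) and s ≡ 1 (mod 7), then by the Chinese remainder theorem s ≡ 1 (mod 35). This is exactly s ≡ 1 (mod 35).

(⟹) Suppose s ≡ 1 (mod 35); write s = 35j + 1. Since 5 ∣ 35, reducing mod 5 gives s ≡ 1 (mod 5); since 7 ∣ 35, reducing mod 7 gives s ≡ 1 (mod 7).

Equivalent; both directions hold.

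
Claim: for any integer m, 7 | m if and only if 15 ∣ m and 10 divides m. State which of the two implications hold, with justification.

Forward direction. This fails: take m = 7. Certainly 7 ∣ 7, but 15 ∤ 7.

Converse. This fails: take m = 30. Both 15 ∣ 30 and 10 ∣ 30, yet 30 is not a multiple of 7 (since 30 = 4·7 + 2), so 7 ∤ 30.

Neither direction holds.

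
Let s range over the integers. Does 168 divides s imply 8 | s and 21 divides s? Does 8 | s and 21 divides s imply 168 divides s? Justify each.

(→) If 168 ∣ s, write s = 168q. Since 168 = 21·8, s = 8·(21q), so 8 ∣ s; and since 168 = 8·21, s = 21·(8q), so 21 ∣ s.

(←) Suppose 8 ∣ s and 21 ∣ s. Any common multiple of 8 and 21 is a multiple of their lcm; here gcd(8, 21) = 1, so lcm(8, 21) = 8·21 = 168, so 168 ∣ s.

Both directions hold.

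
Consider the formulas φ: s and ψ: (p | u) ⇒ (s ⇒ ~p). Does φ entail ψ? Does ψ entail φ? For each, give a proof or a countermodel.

[⇒] This fails. Under p = T, s = T, u = F, the left side is true but the right side is false.

[⇐] This fails. Under p = F, s = F, u = F, the left side is false but the right side is true.

Neither implication holds.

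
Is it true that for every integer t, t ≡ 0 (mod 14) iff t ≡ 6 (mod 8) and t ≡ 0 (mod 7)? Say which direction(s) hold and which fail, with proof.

Not equivalent: only (⇐) holds.

[⇒] This fails: t = 0 gives 0 ≡ 0 (mod 14) but 0 ≡ 0 (mod 8), so the conjunction on the right does not hold.

[⇐] Conversely, if t ≡ 6 (mod 8) and t ≡ 0 (mod 7), then by the Chinese remainder theorem t ≡ 14 (mod 56). Since 14 ≡ 0 (mod 14) and 14 ∣ 56, we get t ≡ 0 (mod 14).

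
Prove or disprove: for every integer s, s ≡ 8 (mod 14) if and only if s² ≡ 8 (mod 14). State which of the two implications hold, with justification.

Converse. This fails: take s = 6. Then 6² = 36 ≡ 8 (mod 14), yet 6 ≡ 6 (mod 14), not 8.

Forward direction. Suppose s ≡ 8 (mod 14). Write s = 14j + 8. Then (14j + 8)² = 196j² + 224j + 64 = 14(14j² + 16j + 4) + 8, so s² ≡ 8 (mod 14).

(⇒) holds; (⇐) fails.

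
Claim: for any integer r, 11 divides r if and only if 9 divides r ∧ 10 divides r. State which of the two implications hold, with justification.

Neither direction holds.

(⇒) This fails: take r = 11. Certainly 11 ∣ 11, but 9 ∤ 11.

(⇐) This fails: take r = 90. Both 9 ∣ 90 and 10 ∣ 90, yet 90 is not a multiple of 11 (since 90 = 8·11 + 2), so 11 ∤ 90.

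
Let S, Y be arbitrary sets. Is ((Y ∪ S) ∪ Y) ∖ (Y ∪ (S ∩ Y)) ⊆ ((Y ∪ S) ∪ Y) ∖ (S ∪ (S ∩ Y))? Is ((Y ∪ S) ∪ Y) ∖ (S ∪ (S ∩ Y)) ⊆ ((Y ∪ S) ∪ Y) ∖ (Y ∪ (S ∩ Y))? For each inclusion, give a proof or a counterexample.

(⊆) This inclusion fails. Take S = {1}, Y = ∅; then 1 ∈ ((Y ∪ S) ∪ Y) ∖ (Y ∪ (S ∩ Y)) but 1 ∉ ((Y ∪ S) ∪ Y) ∖ (S ∪ (S ∩ Y)).

(⊇) This inclusion fails. Take S = ∅, Y = {1}; then 1 ∈ ((Y ∪ S) ∪ Y) ∖ (S ∪ (S ∩ Y)) but 1 ∉ ((Y ∪ S) ∪ Y) ∖ (Y ∪ (S ∩ Y)).

(⊆) fails and (⊇) fails.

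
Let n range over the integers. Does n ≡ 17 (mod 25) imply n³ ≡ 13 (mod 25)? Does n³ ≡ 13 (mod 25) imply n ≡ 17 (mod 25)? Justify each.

Both directions hold.

Converse. Suppose n³ ≡ 13 (mod 25). The only residue r in {0, …, 24} with r³ ≡ 13 (mod 25) is r = 17, so n ≡ 17 (mod 25).

Forward direction. Suppose n ≡ 17 (mod 25). Write n = 25j + 17. Then (25j + 17)³ = 15625j³ + 31875j² + 21675j + 4913 = 25(625j³ + 1275j² + 867j + 196) + 13, so n³ ≡ 13 (mod 25).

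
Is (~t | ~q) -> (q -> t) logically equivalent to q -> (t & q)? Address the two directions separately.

Equivalent; both directions hold.

Forward direction. Assume the antecedent. If q is true, the antecedent forces (q = T, t = T), and q -> (t & q) holds there. If q is false, q -> (t & q) reduces to true regardless of the other variables. Either way q -> (t & q) holds.

Converse. Assume the antecedent. If q is true, the antecedent forces (q = T, t = T), and (~t | ~q) -> (q -> t) holds there. If q is false, (~t | ~q) -> (q -> t) reduces to true regardless of the other variables. Either way (~t | ~q) -> (q -> t) holds.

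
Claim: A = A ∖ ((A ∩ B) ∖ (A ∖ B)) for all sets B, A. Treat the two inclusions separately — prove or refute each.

Only the reverse inclusion holds.

(⟹) This inclusion fails. Take B = {1}, A = {1}; then 1 ∈ A but 1 ∉ A ∖ ((A ∩ B) ∖ (A ∖ B)).

(⟸) Let x ∈ A ∖ ((A ∩ B) ∖ (A ∖ B)). Then x ∈ A and x ∉ B, from which x ∈ A.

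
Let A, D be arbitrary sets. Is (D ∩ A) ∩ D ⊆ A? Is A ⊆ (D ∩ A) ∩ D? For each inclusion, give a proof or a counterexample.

Forward inclusion. Let x ∈ (D ∩ A) ∩ D. Then x ∈ A ∩ D, from which x ∈ A.

Reverse inclusion. This inclusion fails. Take A = {1}, D = ∅; then 1 ∈ A but 1 ∉ (D ∩ A) ∩ D.

Only the forward inclusion holds.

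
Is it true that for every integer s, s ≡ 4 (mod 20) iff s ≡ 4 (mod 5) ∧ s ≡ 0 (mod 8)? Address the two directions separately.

Forward direction. This fails: s = 4 gives 4 ≡ 4 (mod 20) but 4 ≡ 4 (mod 8), so the conjunction on the right does not hold.

Converse. If s ≡ 4 (mod 5) and s ≡ 0 (mod 8), then by the Chinese remainder theorem s ≡ 24 (mod 40). Since 24 ≡ 4 (mod 20) and 20 ∣ 40, we get s ≡ 4 (mod 20).

Only the reverse direction holds.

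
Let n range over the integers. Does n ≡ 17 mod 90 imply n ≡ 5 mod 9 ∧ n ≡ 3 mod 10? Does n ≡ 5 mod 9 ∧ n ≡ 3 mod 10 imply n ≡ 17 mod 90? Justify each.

Neither implication holds.

Forward direction. This fails: n = 17 gives 17 ≡ 17 (mod 90) but 17 ≡ 8 (mod 9), so the conjunction on the right does not hold.

Converse. This fails: n = 23 satisfies both congruences on the right (23 ≡ 5 mod 9 and 23 ≡ 3 mod 10) yet 23 ≡ 23 (mod 90), not 17.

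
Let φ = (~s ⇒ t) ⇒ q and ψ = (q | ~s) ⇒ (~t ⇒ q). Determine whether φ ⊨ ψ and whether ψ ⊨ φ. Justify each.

Both directions fail.

[⇒] This fails. Under s = F, t = F, q = F, the left side is true but the right side is false.

[⇐] This fails. Under s = T, t = F, q = F, the left side is false but the right side is true.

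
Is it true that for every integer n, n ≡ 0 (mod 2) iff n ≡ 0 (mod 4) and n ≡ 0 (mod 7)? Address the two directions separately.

[⇒] This fails: n = 2 gives 2 ≡ 0 (mod 2) but 2 ≡ 2 (mod 4), so the conjunction on the right does not hold.

[⇐] Conversely, if n ≡ 0 (mod 4) and n ≡ 0 (mod 7), then by the Chinese remainder theorem n ≡ 0 (mod 28). Since 0 ≡ 0 (mod 2) and 2 ∣ 28, we get n ≡ 0 (mod 2).

Not equivalent: only (⇐) holds.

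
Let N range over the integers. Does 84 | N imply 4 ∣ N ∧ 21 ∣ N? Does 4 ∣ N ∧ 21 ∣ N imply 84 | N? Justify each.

The biconditional holds.

[⇒] If 84 ∣ N, write N = 84q. Since 84 = 21·4, N = 4·(21q), so 4 ∣ N; and since 84 = 4·21, N = 21·(4q), so 21 ∣ N.

[⇐] Suppose 4 ∣ N and 21 ∣ N. Any common multiple of 4 and 21 is a multiple of their lcm; here gcd(4, 21) = 1, so lcm(4, 21) = 4·21 = 84, so 84 ∣ N.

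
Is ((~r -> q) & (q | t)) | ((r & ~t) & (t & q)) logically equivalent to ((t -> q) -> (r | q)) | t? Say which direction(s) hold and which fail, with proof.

[⇒] Assume the antecedent. If r is true, ((t -> q) -> (r | q)) | t reduces to true regardless of the other variables. If r is false, the antecedent forces (r = F, q = T, t = F) or (r = F, q = T, t = T), and ((t -> q) -> (r | q)) | t holds there. Either way ((t -> q) -> (r | q)) | t holds.

[⇐] This fails. Under r = T, q = F, t = F, the left side is false but the right side is true.

The forward direction holds; the converse fails.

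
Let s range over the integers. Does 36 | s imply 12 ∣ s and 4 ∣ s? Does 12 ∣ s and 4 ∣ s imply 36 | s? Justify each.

(⟹) If 36 ∣ s, write s = 36q. Since 36 = 3·12, s = 12·(3q), so 12 ∣ s; and since 36 = 9·4, s = 4·(9q), so 4 ∣ s.

(⟸) This fails: take s = 12. Both 12 ∣ 12 and 4 ∣ 12, yet 12 is not a multiple of 36 (since 12 = 0·36 + 12), so 36 ∤ 12.

Only the forward implication holds.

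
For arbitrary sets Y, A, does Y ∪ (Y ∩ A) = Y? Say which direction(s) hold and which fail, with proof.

The two sets are equal.

(⟹) Let x ∈ Y ∪ (Y ∩ A). Then either x ∈ Y and x ∉ A; or x ∈ Y ∩ A. In each case x ∈ Y, so Y ∪ (Y ∩ A) ⊆ Y.

(⟸) Let x ∈ Y. Then either x ∈ Y and x ∉ A; or x ∈ Y ∩ A. In each case x ∈ Y ∪ (Y ∩ A), so Y ⊆ Y ∪ (Y ∩ A).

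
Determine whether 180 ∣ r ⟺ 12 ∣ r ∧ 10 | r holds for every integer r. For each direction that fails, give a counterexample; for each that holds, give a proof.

(⇒) holds; (⇐) fails.

Forward direction. If 180 ∣ r, write r = 180q. Since 180 = 15·12, r = 12·(15q), so 12 ∣ r; and since 180 = 18·10, r = 10·(18q), so 10 ∣ r.

Converse. This fails: take r = 60. Both 12 ∣ 60 and 10 ∣ 60, yet 60 is not a multiple of 180 (since 60 = 0·180 + 60), so 180 ∤ 60.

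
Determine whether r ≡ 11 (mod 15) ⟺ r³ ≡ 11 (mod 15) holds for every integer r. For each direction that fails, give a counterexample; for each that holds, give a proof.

Both implications hold.

(⟹) Suppose r ≡ 11 (mod 15). Write r = 15j + 11. Then (15j + 11)³ = 3375j³ + 7425j² + 5445j + 1331 = 15(225j³ + 495j² + 363j + 88) + 11, so r³ ≡ 11 (mod 15).

(⟸) Conversely, suppose r³ ≡ 11 (mod 15). The only residue r in {0, …, 14} with r³ ≡ 11 (mod 15) is r = 11, so r ≡ 11 (mod 15).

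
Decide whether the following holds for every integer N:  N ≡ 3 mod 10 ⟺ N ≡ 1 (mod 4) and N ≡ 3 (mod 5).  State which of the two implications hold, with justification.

[⇒] This fails: N = 3 gives 3 ≡ 3 (mod 10) but 3 ≡ 3 (mod 4), so the conjunction on the right does not hold.

[⇐] Conversely, if N ≡ 1 (mod 4) and N ≡ 3 (mod 5), then by the Chinese remainder theorem N ≡ 13 (mod 20). Since 13 ≡ 3 (mod 10) and 10 ∣ 20, we get N ≡ 3 (mod 10).

The forward direction fails; the converse holds.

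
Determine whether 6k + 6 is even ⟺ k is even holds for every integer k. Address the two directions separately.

Only the reverse direction holds.

[⇒] This fails: take k = 3. Then 6k + 6 = 24, which is even, yet k = 3 is odd, not even.

[⇐] Suppose k is even. Since 6 is even, 6k is even for every k, so 6k + 6 has the same parity as 6, which is even. Hence 6k + 6 is even.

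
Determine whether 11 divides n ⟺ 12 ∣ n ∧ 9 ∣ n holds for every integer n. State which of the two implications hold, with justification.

[⇒] This fails: take n = 11. Certainly 11 ∣ 11, but 12 ∤ 11.

[⇐] This fails: take n = 36. Both 12 ∣ 36 and 9 ∣ 36, yet 36 is not a multiple of 11 (since 36 = 3·11 + 3), so 11 ∤ 36.

Both directions fail.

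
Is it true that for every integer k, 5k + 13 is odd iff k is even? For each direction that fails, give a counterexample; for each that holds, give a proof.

[⇒] Suppose 5k + 13 is odd. Since 5 is odd, 5k and k have the same parity, so 5k + 13 ≡ k + 13 (mod 2). As 13 is odd, 5k + 13 is odd exactly when k is even. Thus k is even.

[⇐] Conversely, suppose k is even; write k = 2j. Then 5k + 13 = 5·(2j) + 13 = 2·5j + 13, which is odd.

Both directions hold.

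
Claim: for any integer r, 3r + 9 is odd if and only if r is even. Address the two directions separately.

(→) Suppose 3r + 9 is odd. Since 3 is odd, 3r and r have the same parity, so 3r + 9 ≡ r + 9 (mod 2). As 9 is odd, 3r + 9 is odd exactly when r is even. Thus r is even.

(←) Conversely, suppose r is even; write r = 2j. Then 3r + 9 = 3·(2j) + 9 = 2·3j + 9, which is odd.

Both directions hold; the statement is true.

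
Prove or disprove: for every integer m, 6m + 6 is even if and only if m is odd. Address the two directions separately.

Not equivalent: only (⇐) holds.

[⇐] Suppose m is odd. Since 6 is even, 6m is even for every m, so 6m + 6 has the same parity as 6, which is even. Hence 6m + 6 is even.

[⇒] This fails: take m = 6. Then 6m + 6 = 42, which is even, yet m = 6 is even, not odd.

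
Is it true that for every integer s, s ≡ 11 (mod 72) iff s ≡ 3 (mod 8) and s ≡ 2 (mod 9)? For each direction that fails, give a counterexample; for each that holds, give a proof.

(→) Suppose s ≡ 11 (mod 72); write s = 72j + 11. Since 8 ∣ 72, reducing mod 8 gives s ≡ 11 ≡ 3 (mod 8); since 9 ∣ 72, reducing mod 9 gives s ≡ 11 ≡ 2 (mod 9).

(←) Conversely, if s ≡ 3 (mod 8) and s ≡ 2 (mod 9), then by the Chinese remainder theorem s ≡ 11 (mod 72). This is exactly s ≡ 11 (mod 72).

Both implications hold.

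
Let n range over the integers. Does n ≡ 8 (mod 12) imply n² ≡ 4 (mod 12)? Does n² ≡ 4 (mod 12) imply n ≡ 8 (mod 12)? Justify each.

Not equivalent: only (⇒) holds.

(⟹) Suppose n ≡ 8 (mod 12). Write n = 12j + 8. Then (12j + 8)² = 144j² + 192j + 64 = 12(12j² + 16j + 5) + 4, so n² ≡ 4 (mod 12).

(⟸) This fails: take n = 2. Then 2² = 4 ≡ 4 (mod 12), yet 2 ≡ 2 (mod 12), not 8.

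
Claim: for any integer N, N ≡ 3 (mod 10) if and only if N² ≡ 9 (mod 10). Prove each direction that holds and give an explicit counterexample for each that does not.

Only the forward implication holds.

(←) This fails: take N = 7. Then 7² = 49 ≡ 9 (mod 10), yet 7 ≡ 7 (mod 10), not 3.

(→) Suppose N ≡ 3 (mod 10). Write N = 10j + 3. Then (10j + 3)² = 100j² + 60j + 9 = 10(10j² + 6j) + 9, so N² ≡ 9 (mod 10).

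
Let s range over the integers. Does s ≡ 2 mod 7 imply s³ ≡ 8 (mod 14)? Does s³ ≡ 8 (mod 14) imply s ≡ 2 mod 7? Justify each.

(⇒) This fails: take s = 9. Then 9 ≡ 2 (mod 7), but 9³ = 729 ≡ 1 (mod 14), not 8.

(⇐) This fails: take s = 4. Then 4³ = 64 ≡ 8 (mod 14), yet 4 ≡ 4 (mod 7), not 2.

(⇒) fails and (⇐) fails.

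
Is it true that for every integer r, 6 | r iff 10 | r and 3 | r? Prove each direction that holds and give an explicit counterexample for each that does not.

(⇒) This fails: take r = 6. Certainly 6 ∣ 6, but 10 ∤ 6.

(⇐) Suppose 10 ∣ r and 3 ∣ r. Any common multiple of 10 and 3 is a multiple of their lcm; here gcd(10, 3) = 1, so lcm(10, 3) = 10·3 = 30, so 30 ∣ r. Since 6 ∣ 30, it follows that 6 ∣ r.

Not equivalent: only (⇐) holds.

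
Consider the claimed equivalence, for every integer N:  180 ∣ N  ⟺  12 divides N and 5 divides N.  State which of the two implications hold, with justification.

[⇒] If 180 ∣ N, write N = 180q. Since 180 = 15·12, N = 12·(15q), so 12 ∣ N; and since 180 = 36·5, N = 5·(36q), so 5 ∣ N.

[⇐] This fails: take N = 60. Both 12 ∣ 60 and 5 ∣ 60, yet 60 is not a multiple of 180 (since 60 = 0·180 + 60), so 180 ∤ 60.

The forward direction holds; the converse fails.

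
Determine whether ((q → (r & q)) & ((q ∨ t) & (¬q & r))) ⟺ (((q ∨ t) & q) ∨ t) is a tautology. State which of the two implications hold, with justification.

The forward direction holds; the converse fails.

(⟹) Assume the antecedent. If r is true, the antecedent forces (r = T, q = F, t = T), and ((q ∨ t) & q) ∨ t holds there. If r is false, the antecedent cannot hold. Either way ((q ∨ t) & q) ∨ t holds.

(⟸) This fails. Under r = F, q = T, t = F, the left side is false but the right side is true.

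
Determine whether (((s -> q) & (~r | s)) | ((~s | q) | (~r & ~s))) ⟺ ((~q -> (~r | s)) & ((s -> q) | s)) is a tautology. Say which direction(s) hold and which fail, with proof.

(⇒) fails and (⇐) fails.

Forward direction. This fails. Under r = T, q = F, s = F, the left side is true but the right side is false.

Converse. This fails. Under r = F, q = F, s = T, the left side is false but the right side is true.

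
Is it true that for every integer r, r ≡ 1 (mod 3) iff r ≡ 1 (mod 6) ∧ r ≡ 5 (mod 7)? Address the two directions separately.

(⇐) If r ≡ 1 (mod 6) and r ≡ 5 (mod 7), then by the Chinese remainder theorem r ≡ 19 (mod 42). Since 19 ≡ 1 (mod 3) and 3 ∣ 42, we get r ≡ 1 (mod 3).

(⇒) This fails: r = 1 gives 1 ≡ 1 (mod 3) but 1 ≡ 1 (mod 7), so the conjunction on the right does not hold.

Only the reverse direction holds.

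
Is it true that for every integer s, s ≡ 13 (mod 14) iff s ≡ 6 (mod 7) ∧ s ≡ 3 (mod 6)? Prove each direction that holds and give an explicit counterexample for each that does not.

Not equivalent: only (⇐) holds.

(⇐) If s ≡ 6 (mod 7) and s ≡ 3 (mod 6), then by the Chinese remainder theorem s ≡ 27 (mod 42). Since 27 ≡ 13 (mod 14) and 14 ∣ 42, we get s ≡ 13 (mod 14).

(⇒) This fails: s = 41 gives 41 ≡ 13 (mod 14) but 41 ≡ 5 (mod 6), so the conjunction on the right does not hold.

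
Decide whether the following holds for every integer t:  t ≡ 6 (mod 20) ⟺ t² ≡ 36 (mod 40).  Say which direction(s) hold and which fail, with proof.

Forward direction. Suppose t ≡ 6 (mod 20). Working modulo 40, t ∈ {6, 26}; for each such r, r² ≡ 36 (mod 40).

Converse. This fails: take t = 14. Then 14² = 196 ≡ 36 (mod 40), yet 14 ≡ 14 (mod 20), not 6.

The forward direction holds; the converse fails.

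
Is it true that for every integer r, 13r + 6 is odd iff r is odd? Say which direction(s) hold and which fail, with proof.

Both directions hold.

[⇒] Suppose 13r + 6 is odd. Since 13 is odd, 13r and r have the same parity, so 13r + 6 ≡ r + 6 (mod 2). As 6 is even, 13r + 6 is odd exactly when r is odd. Thus r is odd.

[⇐] Conversely, suppose r is odd; write r = 2j + 1. Then 13r + 6 = 13·(2j + 1) + 6 = 2·13j + 19, which is odd.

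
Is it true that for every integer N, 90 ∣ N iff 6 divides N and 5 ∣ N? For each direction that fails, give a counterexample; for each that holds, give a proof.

(⇒) holds; (⇐) fails.

Forward direction. If 90 ∣ N, write N = 90q. Since 90 = 15·6, N = 6·(15q), so 6 ∣ N; and since 90 = 18·5, N = 5·(18q), so 5 ∣ N.

Converse. This fails: take N = 30. Both 6 ∣ 30 and 5 ∣ 30, yet 30 is not a multiple of 90 (since 30 = 0·90 + 30), so 90 ∤ 30.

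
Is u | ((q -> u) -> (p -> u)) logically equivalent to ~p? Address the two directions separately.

Only the converse holds.

[⇒] This fails. Under u = T, p = T, q = F, the left side is true but the right side is false.

[⇐] Assume the antecedent. If u is true, u | ((q -> u) -> (p -> u)) reduces to true regardless of the other variables. If u is false, the antecedent forces (u = F, p = F, q = F) or (u = F, p = F, q = T), and u | ((q -> u) -> (p -> u)) holds there. Either way u | ((q -> u) -> (p -> u)) holds.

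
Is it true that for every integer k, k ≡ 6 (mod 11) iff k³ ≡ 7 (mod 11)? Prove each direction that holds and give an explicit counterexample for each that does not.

Equivalent; both directions hold.

[⇒] Suppose k ≡ 6 (mod 11). Write k = 11j + 6. Then (11j + 6)³ = 1331j³ + 2178j² + 1188j + 216 = 11(121j³ + 198j² + 108j + 19) + 7, so k³ ≡ 7 (mod 11).

[⇐] Conversely, suppose k³ ≡ 7 (mod 11). The only residue r in {0, …, 10} with r³ ≡ 7 (mod 11) is r = 6, so k ≡ 6 (mod 11).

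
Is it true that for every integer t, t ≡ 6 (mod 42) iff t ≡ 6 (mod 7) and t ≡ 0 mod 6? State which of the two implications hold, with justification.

Both directions hold; the statement is true.

Forward direction. Suppose t ≡ 6 (mod 42); write t = 42j + 6. Since 7 ∣ 42, reducing mod 7 gives t ≡ 6 (mod 7); since 6 ∣ 42, reducing mod 6 gives t ≡ 6 ≡ 0 (mod 6).

Converse. If t ≡ 6 (mod 7) and t ≡ 0 (mod 6), then by the Chinese remainder theorem t ≡ 6 (mod 42). This is exactly t ≡ 6 (mod 42).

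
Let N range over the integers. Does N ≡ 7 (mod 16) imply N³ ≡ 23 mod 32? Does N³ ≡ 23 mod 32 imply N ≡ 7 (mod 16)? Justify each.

(⟹) This fails: take N = 23. Then 23 ≡ 7 (mod 16), but 23³ = 12167 ≡ 7 (mod 32), not 23.

(⟸) Conversely, the residues r modulo 32 with r³ ≡ 23 (mod 32) are exactly {7}, and each is ≡ 7 (mod 16).

(⇒) fails; (⇐) holds.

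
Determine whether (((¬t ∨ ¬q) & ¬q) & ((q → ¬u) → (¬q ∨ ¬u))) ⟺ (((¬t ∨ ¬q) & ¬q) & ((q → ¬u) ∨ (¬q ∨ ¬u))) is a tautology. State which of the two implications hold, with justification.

Converse. Assume the antecedent. If t is true, the antecedent forces (t = T, q = F, u = F) or (t = T, q = F, u = T), and the consequent holds there. If t is false, the antecedent forces (t = F, q = F, u = F) or (t = F, q = F, u = T), and the consequent holds there. Either way the consequent holds.

Forward direction. Assume the antecedent. If t is true, the antecedent forces (t = T, q = F, u = F) or (t = T, q = F, u = T), and the consequent holds there. If t is false, the antecedent forces (t = F, q = F, u = F) or (t = F, q = F, u = T), and the consequent holds there. Either way the consequent holds.

Both implications hold.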